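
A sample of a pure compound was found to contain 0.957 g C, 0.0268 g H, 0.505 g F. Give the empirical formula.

C3HF

n(C) = 0.957/12.01 = 0.07968, n(H) = 0.0268/1.008 = 0.02659, n(F) = 0.505/19.00 = 0.02658
Smallest is F at 0.02658 mol; normalising gives C 2.998, H 1.000, F 1.000
≈ 3:1:1 → C3HF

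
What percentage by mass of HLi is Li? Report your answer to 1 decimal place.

87.3%

Molar mass = 1(1.008) + 1(6.94) = 7.948 g/mol
Mass of Li per mole = 1 × 6.94 = 6.940 g
% Li = 6.940 / 7.948 × 100 = 87.3%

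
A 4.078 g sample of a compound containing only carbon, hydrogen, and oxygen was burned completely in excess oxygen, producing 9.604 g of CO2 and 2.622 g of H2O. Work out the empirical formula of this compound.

C3H4O

mol C = 9.604 / 44.01 = 0.2182; mass C = 0.2182 × 12.01 = 2.621 g
mol H = 2 × (2.622 / 18.02) = 0.2910; mass H = 0.2910 × 1.008 = 0.2933 g
mass O = 4.078 − (2.914) = 1.164 g → mol O = 0.07274
Ratios (÷ 0.07274): C 3.000, H 4.001, O 1.000
Ratio ≈ 3:4:1, so the empirical formula is C3H4O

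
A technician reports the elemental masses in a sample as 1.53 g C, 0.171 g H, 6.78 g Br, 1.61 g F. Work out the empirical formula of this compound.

C3H4Br2F2

n(C) = 1.53/12.01 = 0.1274, n(H) = 0.171/1.008 = 0.1696, n(Br) = 6.78/79.90 = 0.08486, n(F) = 1.61/19.00 = 0.08474
Smallest is F at 0.08474 mol; normalising gives C 1.503, H 2.002, Br 1.001, F 1.000
Scaling by 2: C 3.01, H 4.00, Br 2.00, F 2.00 → C3H4Br2F2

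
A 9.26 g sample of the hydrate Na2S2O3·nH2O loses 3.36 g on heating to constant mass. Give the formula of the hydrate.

Mass of anhydrous Na2S2O3 = 9.26 − 3.36 = 5.9 g
mol H2O = 3.36 / 18.02 = 0.1865
Molar mass of Na2S2O3 = 158.12 g/mol → mol Na2S2O3 = 5.9 / 158.12 = 0.03731
n = 0.1865 / 0.03731 = 5.00 ≈ 5 → Na2S2O3·5H2O

Na2S2O3·5H2O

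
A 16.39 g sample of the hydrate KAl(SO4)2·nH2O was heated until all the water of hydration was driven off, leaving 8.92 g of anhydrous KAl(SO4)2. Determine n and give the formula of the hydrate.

Mass of water lost = 16.39 − 8.92 = 7.47 g → 7.47 / 18.02 = 0.4145 mol H2O
Molar mass of KAl(SO4)2 = 258.22 g/mol → mol KAl(SO4)2 = 8.92 / 258.22 = 0.03454
n = 0.4145 / 0.03454 = 12.00 ≈ 12 → KAl(SO4)2·12H2O

KAl(SO4)2·12H2O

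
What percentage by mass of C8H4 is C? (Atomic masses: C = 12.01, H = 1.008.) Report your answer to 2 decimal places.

95.97%

Molar mass = 8(12.01) + 4(1.008) = 100.112 g/mol
Mass of C per mole = 8 × 12.01 = 96.080 g
% C = 96.080 / 100.112 × 100 = 95.97%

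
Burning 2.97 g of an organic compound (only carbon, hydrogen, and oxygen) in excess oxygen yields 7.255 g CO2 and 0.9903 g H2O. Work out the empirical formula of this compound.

C3H2O

mol C = 7.255 / 44.01 = 0.1648; mass C = 0.1648 × 12.01 = 1.980 g
mol H = 2 × (0.9903 / 18.02) = 0.1099; mass H = 0.1099 × 1.008 = 0.1108 g
mass O = 2.97 − (2.091) = 0.8794 g → mol O = 0.05496
Ratios (÷ 0.05496): C 2.999, H 2.000, O 1.000
≈ 3:2:1 → C3H2O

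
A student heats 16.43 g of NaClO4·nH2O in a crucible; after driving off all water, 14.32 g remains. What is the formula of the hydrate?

Mass of water lost = 16.43 − 14.32 = 2.11 g → 2.11 / 18.02 = 0.1171 mol H2O
Molar mass of NaClO4 = 122.44 g/mol → mol NaClO4 = 14.32 / 122.44 = 0.117
n = 0.1171 / 0.117 = 1.00 ≈ 1 → NaClO4·H2O

NaClO4·H2O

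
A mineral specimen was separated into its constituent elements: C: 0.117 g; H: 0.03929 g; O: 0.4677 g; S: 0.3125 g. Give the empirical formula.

CH4O3S

C: 0.117 g ÷ 12.01 g/mol = 0.009742 mol
H: 0.03929 g ÷ 1.008 g/mol = 0.03898 mol
O: 0.4677 g ÷ 16.00 g/mol = 0.02923 mol
S: 0.3125 g ÷ 32.07 g/mol = 0.009744 mol
Divide by the smallest (0.009742 mol C): C 1.000, H 4.001, O 3.001, S 1.000
Ratio ≈ 1:4:3:1, so the empirical formula is CH4O3S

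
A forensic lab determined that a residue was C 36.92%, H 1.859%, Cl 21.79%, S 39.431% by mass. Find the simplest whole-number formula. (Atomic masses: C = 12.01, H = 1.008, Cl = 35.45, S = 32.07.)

C5H3ClS2

Assume 100 g: 36.92 g C, 1.859 g H, 21.79 g Cl, 39.431 g S.
C: 36.92 g ÷ 12.01 g/mol = 3.074 mol
H: 1.859 g ÷ 1.008 g/mol = 1.844 mol
Cl: 21.79 g ÷ 35.45 g/mol = 0.6147 mol
S: 39.431 g ÷ 32.07 g/mol = 1.23 mol
Divide by the smallest (0.6147 mol Cl): C 5.001, H 3.000, Cl 1.000, S 2.000
Ratio ≈ 5:3:1:2, so the empirical formula is C5H3ClS2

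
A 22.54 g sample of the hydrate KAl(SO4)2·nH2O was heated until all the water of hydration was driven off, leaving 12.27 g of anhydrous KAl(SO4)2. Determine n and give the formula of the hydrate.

Mass of water lost = 22.54 − 12.27 = 10.27 g → 10.27 / 18.02 = 0.5699 mol H2O
Molar mass of KAl(SO4)2 = 258.22 g/mol → mol KAl(SO4)2 = 12.27 / 258.22 = 0.04752
n = 0.5699 / 0.04752 = 11.99 ≈ 12 → KAl(SO4)2·12H2O

KAl(SO4)2·12H2O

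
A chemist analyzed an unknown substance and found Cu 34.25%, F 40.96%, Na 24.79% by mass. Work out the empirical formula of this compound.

CuF4Na2

Assume 100 g: 34.25 g Cu, 40.96 g F, 24.79 g Na.
Moles — Cu: 34.25 / 63.55 = 0.5389 mol; F: 40.96 / 19.00 = 2.156 mol; Na: 24.79 / 22.99 = 1.078 mol
Divide by the smallest (0.5389 mol Cu): Cu 1.000, F 4.000, Na 2.001
Ratio ≈ 1:4:2, so the empirical formula is CuF4Na2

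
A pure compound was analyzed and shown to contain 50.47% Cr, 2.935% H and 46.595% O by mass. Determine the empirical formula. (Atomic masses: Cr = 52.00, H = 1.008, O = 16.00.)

CrH3O3

Assume 100 g: 50.47 g Cr, 2.935 g H, 46.595 g O.
Cr: 50.47 g ÷ 52.00 g/mol = 0.9706 mol
H: 2.935 g ÷ 1.008 g/mol = 2.912 mol
O: 46.595 g ÷ 16.00 g/mol = 2.912 mol
Ratios (÷ 0.9706): Cr 1.000, H 3.000, O 3.000
≈ 1:3:3 → CrH3O3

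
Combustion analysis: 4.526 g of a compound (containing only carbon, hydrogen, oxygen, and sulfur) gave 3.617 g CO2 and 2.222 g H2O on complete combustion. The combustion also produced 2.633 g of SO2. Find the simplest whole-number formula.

mol C = 3.617 / 44.01 = 0.08219; mass C = 0.08219 × 12.01 = 0.9871 g
mol H = 2 × (2.222 / 18.02) = 0.2466; mass H = 0.2466 × 1.008 = 0.2486 g
mol S = 2.633 / 64.07 = 0.04110; mass S = 1.318 g
mass O = 4.526 − (2.554) = 1.972 g → mol O = 0.1233
Smallest is S at 0.0411 mol; normalising gives C 2.000, H 6.001, O 3.000, S 1.000
→ C2H6O3S

C2H6O3S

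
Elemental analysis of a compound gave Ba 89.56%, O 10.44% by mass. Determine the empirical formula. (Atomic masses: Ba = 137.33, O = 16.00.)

Assume 100 g: 89.56 g Ba, 10.44 g O.
n(Ba) = 89.56/137.33 = 0.6522, n(O) = 10.44/16.00 = 0.6525
Divide by the smallest (0.6522 mol Ba): Ba 1.000, O 1.001
→ BaO

BaO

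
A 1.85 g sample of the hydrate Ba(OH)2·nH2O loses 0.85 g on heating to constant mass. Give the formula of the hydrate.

Ba(OH)2·8H2O

Mass of anhydrous Ba(OH)2 = 1.85 − 0.85 = 1 g
mol H2O = 0.85 / 18.02 = 0.04717
Molar mass of Ba(OH)2 = 171.35 g/mol → mol Ba(OH)2 = 1 / 171.35 = 0.005836
n = 0.04717 / 0.005836 = 8.08 ≈ 8 → Ba(OH)2·8H2O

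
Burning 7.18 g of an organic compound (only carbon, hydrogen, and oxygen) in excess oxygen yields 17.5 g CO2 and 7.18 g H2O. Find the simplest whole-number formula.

mol C = 17.5 / 44.01 = 0.3976; mass C = 0.3976 × 12.01 = 4.776 g
mol H = 2 × (7.18 / 18.02) = 0.7969; mass H = 0.7969 × 1.008 = 0.8033 g
mass O = 7.18 − (5.579) = 1.601 g → mol O = 0.1001
Smallest is O at 0.1001 mol; normalising gives C 3.974, H 7.963, O 1.000
≈ 4:8:1 → C4H8O

C4H8O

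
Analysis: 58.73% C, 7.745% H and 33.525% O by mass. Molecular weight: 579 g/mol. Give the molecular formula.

Assume 100 g: 58.73 g C, 7.745 g H, 33.525 g O.
Moles — C: 58.73 / 12.01 = 4.89 mol; H: 7.745 / 1.008 = 7.684 mol; O: 33.525 / 16.00 = 2.095 mol
Divide by the smallest (2.095 mol O): C 2.334, H 3.667, O 1.000
×3: C 7.00, H 11.00, O 3.00 → C7H11O3
Empirical-formula mass = 143.16 g/mol
n = 579 / 143.16 = 4.04 ≈ 4
Molecular formula = (C7H11O3)×4 = C28H44O12

C28H44O12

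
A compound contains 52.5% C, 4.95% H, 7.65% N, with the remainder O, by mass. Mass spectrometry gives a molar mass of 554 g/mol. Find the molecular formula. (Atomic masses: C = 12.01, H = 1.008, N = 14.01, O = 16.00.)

Assume 100 g: 52.5 g C, 4.95 g H, 7.65 g N, 34.9 g O.
C: 52.5 g ÷ 12.01 g/mol = 4.371 mol
H: 4.95 g ÷ 1.008 g/mol = 4.911 mol
N: 7.65 g ÷ 14.01 g/mol = 0.546 mol
O: 34.9 g ÷ 16.00 g/mol = 2.181 mol
Divide by the smallest (0.546 mol N): C 8.006, H 8.993, N 1.000, O 3.995
→ C8H9NO4
Empirical-formula mass = 183.16 g/mol
n = 554 / 183.16 = 3.02 ≈ 3
Molecular formula = (C8H9NO4)×3 = C24H27N3O12

C24H27N3O12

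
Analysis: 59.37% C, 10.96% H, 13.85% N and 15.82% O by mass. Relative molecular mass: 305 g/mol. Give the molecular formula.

C15H33N3O3

Assume 100 g: 59.37 g C, 10.96 g H, 13.85 g N, 15.82 g O.
n(C) = 59.37/12.01 = 4.943, n(H) = 10.96/1.008 = 10.87, n(N) = 13.85/14.01 = 0.9886, n(O) = 15.82/16.00 = 0.9888
Divide by the smallest (0.9886 mol N): C 5.000, H 10.999, N 1.000, O 1.000
→ C5H11NO
Empirical-formula mass = 101.15 g/mol
n = 305 / 101.15 = 3.02 ≈ 3
Molecular formula = (C5H11NO)×3 = C15H33N3O3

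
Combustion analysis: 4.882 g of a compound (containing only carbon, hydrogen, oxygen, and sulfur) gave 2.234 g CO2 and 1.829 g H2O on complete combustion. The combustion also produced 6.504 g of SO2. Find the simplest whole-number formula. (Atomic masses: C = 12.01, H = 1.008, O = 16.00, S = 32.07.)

mol C = 2.234 / 44.01 = 0.05076; mass C = 0.05076 × 12.01 = 0.6096 g
mol H = 2 × (1.829 / 18.02) = 0.2030; mass H = 0.2030 × 1.008 = 0.2046 g
mol S = 6.504 / 64.07 = 0.1015; mass S = 3.256 g
mass O = 4.882 − (4.070) = 0.8122 g → mol O = 0.05076
Smallest is C at 0.05076 mol; normalising gives C 1.000, H 3.999, O 1.000, S 2.000
→ CH4OS2

CH4OS2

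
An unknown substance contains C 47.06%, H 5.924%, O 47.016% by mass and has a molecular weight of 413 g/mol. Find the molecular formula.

Assume 100 g: 47.06 g C, 5.924 g H, 47.016 g O.
Moles — C: 47.06 / 12.01 = 3.918 mol; H: 5.924 / 1.008 = 5.877 mol; O: 47.016 / 16.00 = 2.938 mol
Ratios (÷ 2.938): C 1.333, H 2.000, O 1.000
×3: C 4.00, H 6.00, O 3.00 → C4H6O3
Empirical-formula mass = 102.09 g/mol
n = 413 / 102.09 = 4.05 ≈ 4
Molecular formula = (C4H6O3)×4 = C16H24O12

C16H24O12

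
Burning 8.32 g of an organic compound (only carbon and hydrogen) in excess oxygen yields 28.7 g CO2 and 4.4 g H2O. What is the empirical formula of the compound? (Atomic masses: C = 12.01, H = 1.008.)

mol C = 28.7 / 44.01 = 0.6521; mass C = 0.6521 × 12.01 = 7.832 g
mol H = 2 × (4.4 / 18.02) = 0.4883; mass H = 0.4883 × 1.008 = 0.4923 g
Divide by the smallest (0.4883 mol H): C 1.335, H 1.000
Multiply by 3: C 4.01, H 3.00 → C4H3

C4H3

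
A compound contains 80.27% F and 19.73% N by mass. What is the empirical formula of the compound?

F3N

Assume 100 g: 80.27 g F, 19.73 g N.
F: 80.27 g ÷ 19.00 g/mol = 4.225 mol
N: 19.73 g ÷ 14.01 g/mol = 1.408 mol
Smallest is N at 1.408 mol; normalising gives F 3.000, N 1.000
→ F3N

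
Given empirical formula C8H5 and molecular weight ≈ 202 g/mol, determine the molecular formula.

Empirical-formula mass = 101.12 g/mol
n = 202 / 101.12 = 2.00 ≈ 2
Molecular formula = (C8H5)2 = C16H10

C16H10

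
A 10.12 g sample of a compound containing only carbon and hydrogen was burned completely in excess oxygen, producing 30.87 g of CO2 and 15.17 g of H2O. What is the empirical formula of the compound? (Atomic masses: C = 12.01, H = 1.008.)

mol C = 30.87 / 44.01 = 0.7014; mass C = 0.7014 × 12.01 = 8.424 g
mol H = 2 × (15.17 / 18.02) = 1.684; mass H = 1.684 × 1.008 = 1.697 g
Divide by the smallest (0.7014 mol C): C 1.000, H 2.400
Multiply by 5: C 5.00, H 12.00 → C5H12

C5H12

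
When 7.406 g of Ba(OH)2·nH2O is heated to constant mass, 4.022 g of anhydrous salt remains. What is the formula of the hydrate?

Ba(OH)2·8H2O

Mass of water lost = 7.406 − 4.022 = 3.384 g → 3.384 / 18.02 = 0.1878 mol H2O
Molar mass of Ba(OH)2 = 171.35 g/mol → mol Ba(OH)2 = 4.022 / 171.35 = 0.02347
n = 0.1878 / 0.02347 = 8.00 ≈ 8 → Ba(OH)2·8H2O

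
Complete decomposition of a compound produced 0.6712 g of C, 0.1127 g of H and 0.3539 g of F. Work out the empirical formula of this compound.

n(C) = 0.6712/12.01 = 0.05589, n(H) = 0.1127/1.008 = 0.1118, n(F) = 0.3539/19.00 = 0.01863
Divide by the smallest (0.01863 mol F): C 3.000, H 6.003, F 1.000
Ratio ≈ 3:6:1, so the empirical formula is C3H6F

C3H6F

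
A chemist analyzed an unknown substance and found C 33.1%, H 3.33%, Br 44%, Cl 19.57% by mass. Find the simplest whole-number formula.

Assume 100 g: 33.1 g C, 3.33 g H, 44 g Br, 19.57 g Cl.
n(C) = 33.1/12.01 = 2.756, n(H) = 3.33/1.008 = 3.304, n(Br) = 44/79.90 = 0.5507, n(Cl) = 19.57/35.45 = 0.552
Smallest is Br at 0.5507 mol; normalising gives C 5.005, H 5.999, Br 1.000, Cl 1.002
Ratio ≈ 5:6:1:1, so the empirical formula is C5H6BrCl

C5H6BrCl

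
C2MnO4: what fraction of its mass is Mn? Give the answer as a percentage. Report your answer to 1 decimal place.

Molar mass = 2(12.01) + 1(54.94) + 4(16.00) = 142.960 g/mol
Mass of Mn per mole = 1 × 54.94 = 54.940 g
% Mn = 54.940 / 142.960 × 100 = 38.4%

38.4%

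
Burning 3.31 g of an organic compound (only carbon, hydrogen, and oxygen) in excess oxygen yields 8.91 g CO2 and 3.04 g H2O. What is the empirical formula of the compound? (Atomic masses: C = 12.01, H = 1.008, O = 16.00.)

mol C = 8.91 / 44.01 = 0.2025; mass C = 0.2025 × 12.01 = 2.431 g
mol H = 2 × (3.04 / 18.02) = 0.3374; mass H = 0.3374 × 1.008 = 0.3401 g
mass O = 3.31 − (2.772) = 0.5384 g → mol O = 0.03365
Ratios (÷ 0.03365): C 6.016, H 10.026, O 1.000
→ C6H10O

C6H10O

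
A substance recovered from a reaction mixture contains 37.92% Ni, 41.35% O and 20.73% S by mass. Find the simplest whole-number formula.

Assume 100 g: 37.92 g Ni, 41.35 g O, 20.73 g S.
Ni: 37.92 g ÷ 58.69 g/mol = 0.6461 mol
O: 41.35 g ÷ 16.00 g/mol = 2.584 mol
S: 20.73 g ÷ 32.07 g/mol = 0.6464 mol
Ratios (÷ 0.6461): Ni 1.000, O 4.000, S 1.000
→ NiO4S

NiO4S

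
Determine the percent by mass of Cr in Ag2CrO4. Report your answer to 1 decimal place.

15.7%

Molar mass = 2(107.87) + 1(52.00) + 4(16.00) = 331.740 g/mol
Mass of Cr per mole = 1 × 52.00 = 52.000 g
% Cr = 52.000 / 331.740 × 100 = 15.7%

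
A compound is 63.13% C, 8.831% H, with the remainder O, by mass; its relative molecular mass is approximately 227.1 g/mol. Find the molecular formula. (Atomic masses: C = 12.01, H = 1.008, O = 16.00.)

Assume 100 g: 63.13 g C, 8.831 g H, 28.039 g O.
n(C) = 63.13/12.01 = 5.256, n(H) = 8.831/1.008 = 8.761, n(O) = 28.039/16.00 = 1.752
Ratios (÷ 1.752): C 3.000, H 4.999, O 1.000
Ratio ≈ 3:5:1, so the empirical formula is C3H5O
Empirical-formula mass = 57.07 g/mol
n = 227.1 / 57.07 = 3.98 ≈ 4
Molecular formula = (C3H5O)×4 = C12H20O4

C12H20O4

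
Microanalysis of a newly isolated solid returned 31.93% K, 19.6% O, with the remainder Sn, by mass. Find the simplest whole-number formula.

K2O3Sn

Assume 100 g: 31.93 g K, 19.6 g O, 48.47 g Sn.
n(K) = 31.93/39.10 = 0.8166, n(O) = 19.6/16.00 = 1.225, n(Sn) = 48.47/118.71 = 0.4083
Smallest is Sn at 0.4083 mol; normalising gives K 2.000, O 3.000, Sn 1.000
≈ 2:3:1 → K2O3Sn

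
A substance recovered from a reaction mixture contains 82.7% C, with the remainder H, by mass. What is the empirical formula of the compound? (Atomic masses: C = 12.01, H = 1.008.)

Assume 100 g: 82.7 g C, 17.3 g H.
n(C) = 82.7/12.01 = 6.886, n(H) = 17.3/1.008 = 17.16
Divide by the smallest (6.886 mol C): C 1.000, H 2.492
Multiply by 2: C 2.00, H 4.98 → C2H5

C2H5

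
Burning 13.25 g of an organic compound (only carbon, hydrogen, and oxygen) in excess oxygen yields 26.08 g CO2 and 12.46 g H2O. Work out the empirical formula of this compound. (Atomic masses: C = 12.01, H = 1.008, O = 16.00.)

C6H14O3

mol C = 26.08 / 44.01 = 0.5926; mass C = 0.5926 × 12.01 = 7.117 g
mol H = 2 × (12.46 / 18.02) = 1.383; mass H = 1.383 × 1.008 = 1.394 g
mass O = 13.25 − (8.511) = 4.739 g → mol O = 0.2962
Ratios (÷ 0.2962): C 2.001, H 4.669, O 1.000
Scaling by 3: C 6.00, H 14.01, O 3.00 → C6H14O3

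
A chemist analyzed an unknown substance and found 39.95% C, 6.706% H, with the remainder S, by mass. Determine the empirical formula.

Assume 100 g: 39.95 g C, 6.706 g H, 53.344 g S.
Moles — C: 39.95 / 12.01 = 3.326 mol; H: 6.706 / 1.008 = 6.653 mol; S: 53.344 / 32.07 = 1.663 mol
Smallest is S at 1.663 mol; normalising gives C 2.000, H 4.000, S 1.000
≈ 2:4:1 → C2H4S

C2H4S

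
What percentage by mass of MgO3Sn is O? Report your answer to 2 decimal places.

Molar mass = 1(24.31) + 3(16.00) + 1(118.71) = 191.020 g/mol
Mass of O per mole = 3 × 16.00 = 48.000 g
% O = 48.000 / 191.020 × 100 = 25.13%

25.13%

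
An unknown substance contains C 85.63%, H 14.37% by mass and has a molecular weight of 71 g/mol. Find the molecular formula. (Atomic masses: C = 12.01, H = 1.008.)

C5H10

Assume 100 g: 85.63 g C, 14.37 g H.
n(C) = 85.63/12.01 = 7.13, n(H) = 14.37/1.008 = 14.26
Smallest is C at 7.13 mol; normalising gives C 1.000, H 1.999
Ratio ≈ 1:2, so the empirical formula is CH2
Empirical-formula mass = 14.03 g/mol
n = 71 / 14.03 = 5.06 ≈ 5
Molecular formula = (CH2)×5 = C5H10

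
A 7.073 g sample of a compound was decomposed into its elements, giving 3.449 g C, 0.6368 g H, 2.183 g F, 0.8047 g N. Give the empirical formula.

C5H11F2N

n(C) = 3.449/12.01 = 0.2872, n(H) = 0.6368/1.008 = 0.6317, n(F) = 2.183/19.00 = 0.1149, n(N) = 0.8047/14.01 = 0.05744
Ratios (÷ 0.05744): C 5.000, H 10.999, F 2.000, N 1.000
≈ 5:11:2:1 → C5H11F2N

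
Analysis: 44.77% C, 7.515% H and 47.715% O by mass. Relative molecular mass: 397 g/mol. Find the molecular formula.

Assume 100 g: 44.77 g C, 7.515 g H, 47.715 g O.
n(C) = 44.77/12.01 = 3.728, n(H) = 7.515/1.008 = 7.455, n(O) = 47.715/16.00 = 2.982
Smallest is O at 2.982 mol; normalising gives C 1.250, H 2.500, O 1.000
Scaling by 4: C 5.00, H 10.00, O 4.00 → C5H10O4
Empirical-formula mass = 134.13 g/mol
n = 397 / 134.13 = 2.96 ≈ 3
Molecular formula = (C5H10O4)×3 = C15H30O12

C15H30O12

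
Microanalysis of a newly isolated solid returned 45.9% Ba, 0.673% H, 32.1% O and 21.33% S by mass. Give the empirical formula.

Assume 100 g: 45.9 g Ba, 0.673 g H, 32.1 g O, 21.33 g S.
n(Ba) = 45.9/137.33 = 0.3342, n(H) = 0.673/1.008 = 0.6677, n(O) = 32.1/16.00 = 2.006, n(S) = 21.33/32.07 = 0.6651
Smallest is Ba at 0.3342 mol; normalising gives Ba 1.000, H 1.998, O 6.003, S 1.990
Ratio ≈ 1:2:6:2, so the empirical formula is BaH2O6S2

BaH2O6S2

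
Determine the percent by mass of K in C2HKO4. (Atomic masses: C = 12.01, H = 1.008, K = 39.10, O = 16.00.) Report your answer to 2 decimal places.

Molar mass = 2(12.01) + 1(1.008) + 1(39.10) + 4(16.00) = 128.128 g/mol
Mass of K per mole = 1 × 39.10 = 39.100 g
% K = 39.100 / 128.128 × 100 = 30.52%

30.52%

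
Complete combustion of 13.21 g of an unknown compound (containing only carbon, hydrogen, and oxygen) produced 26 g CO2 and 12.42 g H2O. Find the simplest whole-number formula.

C6H14O3

mol C = 26 / 44.01 = 0.5908; mass C = 0.5908 × 12.01 = 7.095 g
mol H = 2 × (12.42 / 18.02) = 1.378; mass H = 1.378 × 1.008 = 1.389 g
mass O = 13.21 − (8.485) = 4.725 g → mol O = 0.2953
Divide by the smallest (0.2953 mol O): C 2.000, H 4.668, O 1.000
×3: C 6.00, H 14.00, O 3.00 → C6H14O3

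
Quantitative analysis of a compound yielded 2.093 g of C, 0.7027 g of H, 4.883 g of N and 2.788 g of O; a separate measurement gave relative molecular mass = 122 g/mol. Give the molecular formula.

n(C) = 2.093/12.01 = 0.1743, n(H) = 0.7027/1.008 = 0.6971, n(N) = 4.883/14.01 = 0.3485, n(O) = 2.788/16.00 = 0.1742
Smallest is O at 0.1742 mol; normalising gives C 1.000, H 4.001, N 2.000, O 1.000
≈ 1:4:2:1 → CH4N2O
Empirical-formula mass = 60.06 g/mol
n = 122 / 60.06 = 2.03 ≈ 2
Molecular formula = (CH4N2O)×2 = C2H8N4O2

C2H8N4O2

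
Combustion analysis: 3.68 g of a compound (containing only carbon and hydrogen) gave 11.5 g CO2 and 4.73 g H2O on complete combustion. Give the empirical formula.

mol C = 11.5 / 44.01 = 0.2613; mass C = 0.2613 × 12.01 = 3.138 g
mol H = 2 × (4.73 / 18.02) = 0.5250; mass H = 0.5250 × 1.008 = 0.5292 g
Divide by the smallest (0.2613 mol C): C 1.000, H 2.009
→ CH2

CH2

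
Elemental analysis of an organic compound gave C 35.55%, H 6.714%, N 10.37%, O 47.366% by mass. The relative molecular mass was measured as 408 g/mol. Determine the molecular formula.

C12H27N3O12

Assume 100 g: 35.55 g C, 6.714 g H, 10.37 g N, 47.366 g O.
n(C) = 35.55/12.01 = 2.96, n(H) = 6.714/1.008 = 6.661, n(N) = 10.37/14.01 = 0.7402, n(O) = 47.366/16.00 = 2.96
Divide by the smallest (0.7402 mol N): C 3.999, H 8.999, N 1.000, O 4.000
→ C4H9NO4
Empirical-formula mass = 135.12 g/mol
n = 408 / 135.12 = 3.02 ≈ 3
Molecular formula = (C4H9NO4)×3 = C12H27N3O12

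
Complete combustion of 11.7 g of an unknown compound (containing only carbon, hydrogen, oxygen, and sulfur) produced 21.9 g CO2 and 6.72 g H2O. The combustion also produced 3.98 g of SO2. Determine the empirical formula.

mol C = 21.9 / 44.01 = 0.4976; mass C = 0.4976 × 12.01 = 5.976 g
mol H = 2 × (6.72 / 18.02) = 0.7458; mass H = 0.7458 × 1.008 = 0.7518 g
mol S = 3.98 / 64.07 = 0.06212; mass S = 1.992 g
mass O = 11.7 − (8.720) = 2.980 g → mol O = 0.1862
Smallest is S at 0.06212 mol; normalising gives C 8.011, H 12.006, O 2.998, S 1.000
≈ 8:12:3:1 → C8H12O3S

C8H12O3S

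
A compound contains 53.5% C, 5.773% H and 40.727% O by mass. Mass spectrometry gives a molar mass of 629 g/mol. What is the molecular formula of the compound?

C28H36O16

Assume 100 g: 53.5 g C, 5.773 g H, 40.727 g O.
n(C) = 53.5/12.01 = 4.455, n(H) = 5.773/1.008 = 5.727, n(O) = 40.727/16.00 = 2.545
Divide by the smallest (2.545 mol O): C 1.750, H 2.250, O 1.000
×4: C 7.00, H 9.00, O 4.00 → C7H9O4
Empirical-formula mass = 157.14 g/mol
n = 629 / 157.14 = 4.00 ≈ 4
Molecular formula = (C7H9O4)×4 = C28H36O16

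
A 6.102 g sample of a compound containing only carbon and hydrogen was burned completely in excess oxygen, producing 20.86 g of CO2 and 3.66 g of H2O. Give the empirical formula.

mol C = 20.86 / 44.01 = 0.4740; mass C = 0.4740 × 12.01 = 5.693 g
mol H = 2 × (3.66 / 18.02) = 0.4062; mass H = 0.4062 × 1.008 = 0.4095 g
Divide by the smallest (0.4062 mol H): C 1.167, H 1.000
Scaling by 6: C 7.00, H 6.00 → C7H6

C7H6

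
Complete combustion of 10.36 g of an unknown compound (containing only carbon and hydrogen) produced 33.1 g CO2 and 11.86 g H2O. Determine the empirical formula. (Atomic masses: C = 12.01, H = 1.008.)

mol C = 33.1 / 44.01 = 0.7521; mass C = 0.7521 × 12.01 = 9.033 g
mol H = 2 × (11.86 / 18.02) = 1.316; mass H = 1.316 × 1.008 = 1.327 g
Divide by the smallest (0.7521 mol C): C 1.000, H 1.750
×4: C 4.00, H 7.00 → C4H7

C4H7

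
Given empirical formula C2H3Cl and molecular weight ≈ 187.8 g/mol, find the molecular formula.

Empirical-formula mass = 62.49 g/mol
n = 187.8 / 62.49 = 3.01 ≈ 3
Molecular formula = (C2H3Cl)3 = C6H9Cl3

C6H9Cl3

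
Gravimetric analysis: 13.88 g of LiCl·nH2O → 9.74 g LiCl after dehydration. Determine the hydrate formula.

Mass of water lost = 13.88 − 9.74 = 4.14 g → 4.14 / 18.02 = 0.2297 mol H2O
Molar mass of LiCl = 42.39 g/mol → mol LiCl = 9.74 / 42.39 = 0.2298
n = 0.2297 / 0.2298 = 1.00 ≈ 1 → LiCl·H2O

LiCl·H2O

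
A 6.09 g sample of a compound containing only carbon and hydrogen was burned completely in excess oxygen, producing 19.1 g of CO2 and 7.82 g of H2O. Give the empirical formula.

mol C = 19.1 / 44.01 = 0.4340; mass C = 0.4340 × 12.01 = 5.212 g
mol H = 2 × (7.82 / 18.02) = 0.8679; mass H = 0.8679 × 1.008 = 0.8749 g
Ratios (÷ 0.434): C 1.000, H 2.000
→ CH2

CH2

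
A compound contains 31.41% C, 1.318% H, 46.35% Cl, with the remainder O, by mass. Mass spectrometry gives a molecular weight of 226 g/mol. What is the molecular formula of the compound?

Assume 100 g: 31.41 g C, 1.318 g H, 46.35 g Cl, 20.922 g O.
C: 31.41 g ÷ 12.01 g/mol = 2.615 mol
H: 1.318 g ÷ 1.008 g/mol = 1.308 mol
Cl: 46.35 g ÷ 35.45 g/mol = 1.307 mol
O: 20.922 g ÷ 16.00 g/mol = 1.308 mol
Smallest is Cl at 1.307 mol; normalising gives C 2.000, H 1.000, Cl 1.000, O 1.000
→ C2HClO
Empirical-formula mass = 76.48 g/mol
n = 226 / 76.48 = 2.96 ≈ 3
Molecular formula = (C2HClO)×3 = C6H3Cl3O3

C6H3Cl3O3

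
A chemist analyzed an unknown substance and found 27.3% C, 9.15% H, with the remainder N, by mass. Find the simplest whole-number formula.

Assume 100 g: 27.3 g C, 9.15 g H, 63.55 g N.
n(C) = 27.3/12.01 = 2.273, n(H) = 9.15/1.008 = 9.077, n(N) = 63.55/14.01 = 4.536
Divide by the smallest (2.273 mol C): C 1.000, H 3.993, N 1.996
Ratio ≈ 1:4:2, so the empirical formula is CH4N2

CH4N2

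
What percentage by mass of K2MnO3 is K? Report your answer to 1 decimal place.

Molar mass = 2(39.10) + 1(54.94) + 3(16.00) = 181.140 g/mol
Mass of K per mole = 2 × 39.10 = 78.200 g
% K = 78.200 / 181.140 × 100 = 43.2%

43.2%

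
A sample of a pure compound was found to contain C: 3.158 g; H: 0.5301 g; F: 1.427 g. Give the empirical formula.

C: 3.158 g ÷ 12.01 g/mol = 0.2629 mol
H: 0.5301 g ÷ 1.008 g/mol = 0.5259 mol
F: 1.427 g ÷ 19.00 g/mol = 0.07511 mol
Ratios (÷ 0.07511): C 3.501, H 7.002, F 1.000
Multiply by 2: C 7.00, H 14.00, F 2.00 → C7H14F2

C7H14F2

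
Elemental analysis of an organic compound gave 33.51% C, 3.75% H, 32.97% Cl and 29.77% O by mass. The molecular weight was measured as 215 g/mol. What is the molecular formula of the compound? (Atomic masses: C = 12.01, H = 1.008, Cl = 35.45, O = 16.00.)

Assume 100 g: 33.51 g C, 3.75 g H, 32.97 g Cl, 29.77 g O.
C: 33.51 g ÷ 12.01 g/mol = 2.79 mol
H: 3.75 g ÷ 1.008 g/mol = 3.72 mol
Cl: 32.97 g ÷ 35.45 g/mol = 0.93 mol
O: 29.77 g ÷ 16.00 g/mol = 1.861 mol
Divide by the smallest (0.93 mol Cl): C 3.000, H 4.000, Cl 1.000, O 2.001
Ratio ≈ 3:4:1:2, so the empirical formula is C3H4ClO2
Empirical-formula mass = 107.51 g/mol
n = 215 / 107.51 = 2.00 ≈ 2
Molecular formula = (C3H4ClO2)×2 = C6H8Cl2O4

C6H8Cl2O4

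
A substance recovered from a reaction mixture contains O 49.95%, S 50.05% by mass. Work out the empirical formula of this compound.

Assume 100 g: 49.95 g O, 50.05 g S.
n(O) = 49.95/16.00 = 3.122, n(S) = 50.05/32.07 = 1.561
Smallest is S at 1.561 mol; normalising gives O 2.000, S 1.000
→ O2S

O2S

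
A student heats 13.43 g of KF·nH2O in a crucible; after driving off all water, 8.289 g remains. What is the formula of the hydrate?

KF·2H2O

Mass of water lost = 13.43 − 8.289 = 5.141 g → 5.141 / 18.02 = 0.2853 mol H2O
Molar mass of KF = 58.10 g/mol → mol KF = 8.289 / 58.10 = 0.1427
n = 0.2853 / 0.1427 = 2.00 ≈ 2 → KF·2H2O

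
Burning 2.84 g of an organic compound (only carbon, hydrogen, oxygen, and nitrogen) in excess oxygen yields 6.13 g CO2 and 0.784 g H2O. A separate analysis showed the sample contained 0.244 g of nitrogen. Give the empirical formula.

C8H5NO3

mol C = 6.13 / 44.01 = 0.1393; mass C = 0.1393 × 12.01 = 1.673 g
mol H = 2 × (0.784 / 18.02) = 0.08701; mass H = 0.08701 × 1.008 = 0.08771 g
mol N = 0.244 / 14.01 = 0.01742
mass O = 2.84 − (2.005) = 0.8355 g → mol O = 0.05222
Ratios (÷ 0.01742): C 7.998, H 4.996, N 1.000, O 2.998
≈ 8:5:1:3 → C8H5NO3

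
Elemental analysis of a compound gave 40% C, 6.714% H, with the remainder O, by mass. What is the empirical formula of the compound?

Assume 100 g: 40 g C, 6.714 g H, 53.286 g O.
C: 40 g ÷ 12.01 g/mol = 3.331 mol
H: 6.714 g ÷ 1.008 g/mol = 6.661 mol
O: 53.286 g ÷ 16.00 g/mol = 3.33 mol
Divide by the smallest (3.33 mol O): C 1.000, H 2.000, O 1.000
Ratio ≈ 1:2:1, so the empirical formula is CH2O

CH2O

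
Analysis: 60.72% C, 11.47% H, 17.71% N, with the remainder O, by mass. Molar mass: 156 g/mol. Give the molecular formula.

C8H18N2O

Assume 100 g: 60.72 g C, 11.47 g H, 17.71 g N, 10.1 g O.
Moles — C: 60.72 / 12.01 = 5.056 mol; H: 11.47 / 1.008 = 11.38 mol; N: 17.71 / 14.01 = 1.264 mol; O: 10.1 / 16.00 = 0.6312 mol
Smallest is O at 0.6312 mol; normalising gives C 8.009, H 18.026, N 2.003, O 1.000
Ratio ≈ 8:18:2:1, so the empirical formula is C8H18N2O
Empirical-formula mass = 158.24 g/mol
n = 156 / 158.24 = 0.99 ≈ 1
Molecular formula = empirical formula = C8H18N2O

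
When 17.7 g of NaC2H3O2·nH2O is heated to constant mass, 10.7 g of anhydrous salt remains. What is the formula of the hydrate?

NaC2H3O2·3H2O

Mass of water lost = 17.7 − 10.7 = 7 g → 7 / 18.02 = 0.3885 mol H2O
Molar mass of NaC2H3O2 = 82.03 g/mol → mol NaC2H3O2 = 10.7 / 82.03 = 0.1304
n = 0.3885 / 0.1304 = 2.98 ≈ 3 → NaC2H3O2·3H2O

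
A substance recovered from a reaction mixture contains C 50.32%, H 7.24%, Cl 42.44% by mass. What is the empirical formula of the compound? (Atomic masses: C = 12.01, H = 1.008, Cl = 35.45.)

Assume 100 g: 50.32 g C, 7.24 g H, 42.44 g Cl.
Moles — C: 50.32 / 12.01 = 4.19 mol; H: 7.24 / 1.008 = 7.183 mol; Cl: 42.44 / 35.45 = 1.197 mol
Smallest is Cl at 1.197 mol; normalising gives C 3.500, H 6.000, Cl 1.000
Scaling by 2: C 7.00, H 12.00, Cl 2.00 → C7H12Cl2

C7H12Cl2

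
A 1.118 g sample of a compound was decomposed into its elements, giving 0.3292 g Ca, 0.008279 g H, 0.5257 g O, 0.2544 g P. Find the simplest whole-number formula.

CaHO4P

n(Ca) = 0.3292/40.08 = 0.008214, n(H) = 0.008279/1.008 = 0.008213, n(O) = 0.5257/16.00 = 0.03286, n(P) = 0.2544/30.97 = 0.008214
Ratios (÷ 0.008213): Ca 1.000, H 1.000, O 4.000, P 1.000
→ CaHO4P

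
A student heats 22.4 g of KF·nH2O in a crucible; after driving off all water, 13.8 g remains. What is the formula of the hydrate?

KF·2H2O

Mass of water lost = 22.4 − 13.8 = 8.6 g → 8.6 / 18.02 = 0.4772 mol H2O
Molar mass of KF = 58.10 g/mol → mol KF = 13.8 / 58.10 = 0.2375
n = 0.4772 / 0.2375 = 2.01 ≈ 2 → KF·2H2O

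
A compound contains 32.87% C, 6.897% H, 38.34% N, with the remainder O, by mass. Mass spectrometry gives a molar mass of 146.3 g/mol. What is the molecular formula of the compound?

Assume 100 g: 32.87 g C, 6.897 g H, 38.34 g N, 21.893 g O.
Moles — C: 32.87 / 12.01 = 2.737 mol; H: 6.897 / 1.008 = 6.842 mol; N: 38.34 / 14.01 = 2.737 mol; O: 21.893 / 16.00 = 1.368 mol
Divide by the smallest (1.368 mol O): C 2.000, H 5.001, N 2.000, O 1.000
≈ 2:5:2:1 → C2H5N2O
Empirical-formula mass = 73.08 g/mol
n = 146.3 / 73.08 = 2.00 ≈ 2
Molecular formula = (C2H5N2O)×2 = C4H10N4O2

C4H10N4O2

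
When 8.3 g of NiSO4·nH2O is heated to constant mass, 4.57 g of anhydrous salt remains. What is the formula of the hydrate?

Mass of water lost = 8.3 − 4.57 = 3.73 g → 3.73 / 18.02 = 0.207 mol H2O
Molar mass of NiSO4 = 154.76 g/mol → mol NiSO4 = 4.57 / 154.76 = 0.02953
n = 0.207 / 0.02953 = 7.01 ≈ 7 → NiSO4·7H2O

NiSO4·7H2O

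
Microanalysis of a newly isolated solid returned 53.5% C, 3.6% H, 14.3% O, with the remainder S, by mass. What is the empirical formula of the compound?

Assume 100 g: 53.5 g C, 3.6 g H, 14.3 g O, 28.6 g S.
Moles — C: 53.5 / 12.01 = 4.455 mol; H: 3.6 / 1.008 = 3.571 mol; O: 14.3 / 16.00 = 0.8938 mol; S: 28.6 / 32.07 = 0.8918 mol
Ratios (÷ 0.8918): C 4.995, H 4.005, O 1.002, S 1.000
≈ 5:4:1:1 → C5H4OS

C5H4OS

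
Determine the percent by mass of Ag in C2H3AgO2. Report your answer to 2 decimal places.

Molar mass = 2(12.01) + 3(1.008) + 1(107.87) + 2(16.00) = 166.914 g/mol
Mass of Ag per mole = 1 × 107.87 = 107.870 g
% Ag = 107.870 / 166.914 × 100 = 64.63%

64.63%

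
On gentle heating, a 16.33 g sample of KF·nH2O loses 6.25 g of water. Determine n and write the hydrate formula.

Mass of anhydrous KF = 16.33 − 6.25 = 10.08 g
mol H2O = 6.25 / 18.02 = 0.3468
Molar mass of KF = 58.10 g/mol → mol KF = 10.08 / 58.10 = 0.1735
n = 0.3468 / 0.1735 = 2.00 ≈ 2 → KF·2H2O

KF·2H2O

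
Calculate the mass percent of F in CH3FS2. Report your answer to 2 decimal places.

19.35%

Molar mass = 1(12.01) + 3(1.008) + 1(19.00) + 2(32.07) = 98.174 g/mol
Mass of F per mole = 1 × 19.00 = 19.000 g
% F = 19.000 / 98.174 × 100 = 19.35%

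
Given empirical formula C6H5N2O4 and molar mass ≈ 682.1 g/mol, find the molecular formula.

C24H20N8O16

Empirical-formula mass = 169.12 g/mol
n = 682.1 / 169.12 = 4.03 ≈ 4
Molecular formula = (C6H5N2O4)4 = C24H20N8O16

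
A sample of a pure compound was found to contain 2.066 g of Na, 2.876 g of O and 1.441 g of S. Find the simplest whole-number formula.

Moles — Na: 2.066 / 22.99 = 0.08987 mol; O: 2.876 / 16.00 = 0.1797 mol; S: 1.441 / 32.07 = 0.04493 mol
Divide by the smallest (0.04493 mol S): Na 2.000, O 4.000, S 1.000
→ Na2O4S

Na2O4S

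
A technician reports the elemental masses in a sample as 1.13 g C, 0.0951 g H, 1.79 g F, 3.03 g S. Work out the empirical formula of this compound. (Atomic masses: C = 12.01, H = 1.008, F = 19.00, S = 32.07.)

C: 1.13 g ÷ 12.01 g/mol = 0.09409 mol
H: 0.0951 g ÷ 1.008 g/mol = 0.09435 mol
F: 1.79 g ÷ 19.00 g/mol = 0.09421 mol
S: 3.03 g ÷ 32.07 g/mol = 0.09448 mol
Divide by the smallest (0.09409 mol C): C 1.000, H 1.003, F 1.001, S 1.004
→ CHFS

CHFS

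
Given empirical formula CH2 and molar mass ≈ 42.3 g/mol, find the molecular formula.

Empirical-formula mass = 14.03 g/mol
n = 42.3 / 14.03 = 3.02 ≈ 3
Molecular formula = (CH2)3 = C3H6

C3H6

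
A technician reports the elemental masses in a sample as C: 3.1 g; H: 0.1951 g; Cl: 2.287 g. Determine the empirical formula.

C: 3.1 g ÷ 12.01 g/mol = 0.2581 mol
H: 0.1951 g ÷ 1.008 g/mol = 0.1936 mol
Cl: 2.287 g ÷ 35.45 g/mol = 0.06451 mol
Divide by the smallest (0.06451 mol Cl): C 4.001, H 3.000, Cl 1.000
≈ 4:3:1 → C4H3Cl

C4H3Cl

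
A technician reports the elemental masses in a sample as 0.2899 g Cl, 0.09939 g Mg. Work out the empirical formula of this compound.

Cl: 0.2899 g ÷ 35.45 g/mol = 0.008178 mol
Mg: 0.09939 g ÷ 24.31 g/mol = 0.004088 mol
Smallest is Mg at 0.004088 mol; normalising gives Cl 2.000, Mg 1.000
≈ 2:1 → Cl2Mg

Cl2Mg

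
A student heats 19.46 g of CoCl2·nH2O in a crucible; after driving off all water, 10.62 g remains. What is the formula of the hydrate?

Mass of water lost = 19.46 − 10.62 = 8.84 g → 8.84 / 18.02 = 0.4906 mol H2O
Molar mass of CoCl2 = 129.83 g/mol → mol CoCl2 = 10.62 / 129.83 = 0.0818
n = 0.4906 / 0.0818 = 6.00 ≈ 6 → CoCl2·6H2O

CoCl2·6H2O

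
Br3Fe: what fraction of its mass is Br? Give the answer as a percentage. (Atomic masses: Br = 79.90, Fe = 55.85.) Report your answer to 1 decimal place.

81.1%

Molar mass = 3(79.90) + 1(55.85) = 295.550 g/mol
Mass of Br per mole = 3 × 79.90 = 239.700 g
% Br = 239.700 / 295.550 × 100 = 81.1%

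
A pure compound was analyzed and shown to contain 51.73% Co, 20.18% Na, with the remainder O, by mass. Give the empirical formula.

CoNaO2

Assume 100 g: 51.73 g Co, 20.18 g Na, 28.09 g O.
Co: 51.73 g ÷ 58.93 g/mol = 0.8778 mol
Na: 20.18 g ÷ 22.99 g/mol = 0.8778 mol
O: 28.09 g ÷ 16.00 g/mol = 1.756 mol
Smallest is Na at 0.8778 mol; normalising gives Co 1.000, Na 1.000, O 2.000
Ratio ≈ 1:1:2, so the empirical formula is CoNaO2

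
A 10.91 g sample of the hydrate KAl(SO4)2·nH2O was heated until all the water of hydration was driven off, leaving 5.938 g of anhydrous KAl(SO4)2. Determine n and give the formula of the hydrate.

KAl(SO4)2·12H2O

Mass of water lost = 10.91 − 5.938 = 4.972 g → 4.972 / 18.02 = 0.2759 mol H2O
Molar mass of KAl(SO4)2 = 258.22 g/mol → mol KAl(SO4)2 = 5.938 / 258.22 = 0.023
n = 0.2759 / 0.023 = 12.00 ≈ 12 → KAl(SO4)2·12H2O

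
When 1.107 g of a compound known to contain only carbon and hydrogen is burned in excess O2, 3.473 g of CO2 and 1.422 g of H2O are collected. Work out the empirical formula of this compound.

mol C = 3.473 / 44.01 = 0.07891; mass C = 0.07891 × 12.01 = 0.9478 g
mol H = 2 × (1.422 / 18.02) = 0.1578; mass H = 0.1578 × 1.008 = 0.1591 g
Divide by the smallest (0.07891 mol C): C 1.000, H 2.000
Ratio ≈ 1:2, so the empirical formula is CH2

CH2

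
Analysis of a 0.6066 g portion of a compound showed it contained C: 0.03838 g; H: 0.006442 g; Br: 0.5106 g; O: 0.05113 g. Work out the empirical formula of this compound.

CH2Br2O

Moles — C: 0.03838 / 12.01 = 0.003196 mol; H: 0.006442 / 1.008 = 0.006391 mol; Br: 0.5106 / 79.90 = 0.00639 mol; O: 0.05113 / 16.00 = 0.003196 mol
Ratios (÷ 0.003196): C 1.000, H 2.000, Br 2.000, O 1.000
→ CH2Br2O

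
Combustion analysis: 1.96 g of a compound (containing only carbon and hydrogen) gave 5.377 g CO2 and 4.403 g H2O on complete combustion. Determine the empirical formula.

mol C = 5.377 / 44.01 = 0.1222; mass C = 0.1222 × 12.01 = 1.467 g
mol H = 2 × (4.403 / 18.02) = 0.4887; mass H = 0.4887 × 1.008 = 0.4926 g
Smallest is C at 0.1222 mol; normalising gives C 1.000, H 4.000
→ CH4

CH4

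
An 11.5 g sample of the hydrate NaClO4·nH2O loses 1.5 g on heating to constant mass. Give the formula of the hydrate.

NaClO4·H2O

Mass of anhydrous NaClO4 = 11.5 − 1.5 = 10 g
mol H2O = 1.5 / 18.02 = 0.08324
Molar mass of NaClO4 = 122.44 g/mol → mol NaClO4 = 10 / 122.44 = 0.08167
n = 0.08324 / 0.08167 = 1.02 ≈ 1 → NaClO4·H2O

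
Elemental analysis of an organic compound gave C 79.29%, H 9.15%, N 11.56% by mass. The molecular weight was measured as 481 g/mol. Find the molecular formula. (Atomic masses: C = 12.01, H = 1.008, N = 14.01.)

C32H44N4

Assume 100 g: 79.29 g C, 9.15 g H, 11.56 g N.
C: 79.29 g ÷ 12.01 g/mol = 6.602 mol
H: 9.15 g ÷ 1.008 g/mol = 9.077 mol
N: 11.56 g ÷ 14.01 g/mol = 0.8251 mol
Ratios (÷ 0.8251): C 8.001, H 11.001, N 1.000
≈ 8:11:1 → C8H11N
Empirical-formula mass = 121.18 g/mol
n = 481 / 121.18 = 3.97 ≈ 4
Molecular formula = (C8H11N)×4 = C32H44N4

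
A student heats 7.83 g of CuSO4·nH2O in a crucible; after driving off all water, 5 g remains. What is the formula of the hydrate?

Mass of water lost = 7.83 − 5 = 2.83 g → 2.83 / 18.02 = 0.157 mol H2O
Molar mass of CuSO4 = 159.62 g/mol → mol CuSO4 = 5 / 159.62 = 0.03132
n = 0.157 / 0.03132 = 5.01 ≈ 5 → CuSO4·5H2O

CuSO4·5H2O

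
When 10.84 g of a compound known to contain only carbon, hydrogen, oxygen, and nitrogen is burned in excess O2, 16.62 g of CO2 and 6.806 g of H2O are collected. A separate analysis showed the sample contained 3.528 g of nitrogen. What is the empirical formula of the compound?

C3H6N2O

mol C = 16.62 / 44.01 = 0.3776; mass C = 0.3776 × 12.01 = 4.535 g
mol H = 2 × (6.806 / 18.02) = 0.7554; mass H = 0.7554 × 1.008 = 0.7614 g
mol N = 3.528 / 14.01 = 0.2518
mass O = 10.84 − (8.825) = 2.015 g → mol O = 0.1259
Ratios (÷ 0.1259): C 2.998, H 5.998, N 1.999, O 1.000
Ratio ≈ 3:6:2:1, so the empirical formula is C3H6N2O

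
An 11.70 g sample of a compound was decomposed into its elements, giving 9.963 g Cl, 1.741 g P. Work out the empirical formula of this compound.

Cl5P

n(Cl) = 9.963/35.45 = 0.281, n(P) = 1.741/30.97 = 0.05622
Smallest is P at 0.05622 mol; normalising gives Cl 4.999, P 1.000
≈ 5:1 → Cl5P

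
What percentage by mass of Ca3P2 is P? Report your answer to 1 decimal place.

34.0%

Molar mass = 3(40.08) + 2(30.97) = 182.180 g/mol
Mass of P per mole = 2 × 30.97 = 61.940 g
% P = 61.940 / 182.180 × 100 = 34.0%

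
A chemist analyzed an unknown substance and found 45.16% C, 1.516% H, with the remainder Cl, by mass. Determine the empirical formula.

C5H2Cl2

Assume 100 g: 45.16 g C, 1.516 g H, 53.324 g Cl.
C: 45.16 g ÷ 12.01 g/mol = 3.76 mol
H: 1.516 g ÷ 1.008 g/mol = 1.504 mol
Cl: 53.324 g ÷ 35.45 g/mol = 1.504 mol
Divide by the smallest (1.504 mol H): C 2.500, H 1.000, Cl 1.000
Multiply by 2: C 5.00, H 2.00, Cl 2.00 → C5H2Cl2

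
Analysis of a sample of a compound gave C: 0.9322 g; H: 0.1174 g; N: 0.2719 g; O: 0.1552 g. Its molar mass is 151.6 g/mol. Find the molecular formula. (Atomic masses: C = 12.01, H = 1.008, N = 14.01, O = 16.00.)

C: 0.9322 g ÷ 12.01 g/mol = 0.07762 mol
H: 0.1174 g ÷ 1.008 g/mol = 0.1165 mol
N: 0.2719 g ÷ 14.01 g/mol = 0.01941 mol
O: 0.1552 g ÷ 16.00 g/mol = 0.0097 mol
Smallest is O at 0.0097 mol; normalising gives C 8.002, H 12.007, N 2.001, O 1.000
≈ 8:12:2:1 → C8H12N2O
Empirical-formula mass = 152.20 g/mol
n = 151.6 / 152.20 = 1.00 ≈ 1
Molecular formula = empirical formula = C8H12N2O

C8H12N2O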